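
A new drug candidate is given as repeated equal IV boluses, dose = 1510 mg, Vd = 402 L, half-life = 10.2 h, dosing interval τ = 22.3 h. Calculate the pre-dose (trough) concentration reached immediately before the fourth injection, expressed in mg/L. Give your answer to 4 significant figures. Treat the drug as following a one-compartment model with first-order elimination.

C₀ per dose = Dose / Vd = 1510 / 402 = 3.756 mg/L
k = ln2 / t½ = 0.693147 / 10.2 = 0.06796 h⁻¹
Fraction remaining after one interval: r = e^(−kτ) = e^(−0.06796 × 22.3) = 0.2197
Before dose 4, 3 doses have been given (aged 1τ, 2τ, 3τ).
C_trough = C₀ × (r + r² + … + r^3) = C₀ × r(1−r^3)/(1−r)
        = 3.756 × 0.2197 × (1 − 0.01060) / (1 − 0.2197) = 1.046 mg/L

1.046 mg/L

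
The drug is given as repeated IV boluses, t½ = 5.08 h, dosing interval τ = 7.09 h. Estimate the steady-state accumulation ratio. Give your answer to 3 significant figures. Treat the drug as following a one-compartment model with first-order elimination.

1.61

k = ln2 / t½ = 0.693147 / 5.08 = 0.1364 h⁻¹
e^(−kτ) = e^(−0.1364 × 7.09) = 0.3802
Accumulation ratio R = 1 / (1 − e^(−kτ)) = 1 / (1 − 0.3802) = 1.613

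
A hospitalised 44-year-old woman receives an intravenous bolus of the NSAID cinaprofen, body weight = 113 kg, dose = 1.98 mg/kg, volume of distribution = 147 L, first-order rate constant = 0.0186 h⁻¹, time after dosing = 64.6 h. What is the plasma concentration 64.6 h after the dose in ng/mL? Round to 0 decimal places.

Total dose = 1.98 × 113 = 223.7 mg
C₀ = Dose / Vd = 223.7 / 147 = 1.522 mg/L
C = C₀ · e^(−k·t) = 1.522 × e^(−0.01860 × 64.6)
  = 1.522 × 0.3007 = 0.4577 mg/L
Convert: 0.4577 mg/L × 1000 = 457.7 ng/mL

458 ng/mL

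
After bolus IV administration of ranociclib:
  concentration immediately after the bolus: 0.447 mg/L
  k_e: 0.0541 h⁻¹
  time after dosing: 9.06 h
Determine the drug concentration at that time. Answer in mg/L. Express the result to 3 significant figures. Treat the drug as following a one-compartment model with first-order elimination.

C = C₀ · e^(−k·t) = 0.4470 × e^(−0.05410 × 9.06)
  = 0.4470 × 0.6125 = 0.2738 mg/L

0.274 mg/L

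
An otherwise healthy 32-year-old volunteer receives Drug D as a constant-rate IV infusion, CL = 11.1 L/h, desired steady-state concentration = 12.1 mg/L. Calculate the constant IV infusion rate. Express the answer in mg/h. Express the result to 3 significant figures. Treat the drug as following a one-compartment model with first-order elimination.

134 mg/h

At steady state, infusion rate R₀ = Css × CL = 12.1 × 11.10 = 134.3 mg/h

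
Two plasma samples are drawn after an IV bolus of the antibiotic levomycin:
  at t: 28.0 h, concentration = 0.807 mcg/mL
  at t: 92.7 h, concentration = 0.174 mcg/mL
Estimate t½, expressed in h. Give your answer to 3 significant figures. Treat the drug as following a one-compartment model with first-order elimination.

29.2 h

k = ln(C₁/C₂) / (t₂ − t₁) = ln(0.807/0.174) / (92.7 − 28.0)
  = 1.534 / 64.70 = 0.02371 h⁻¹
t½ = ln2 / k = 0.693147 / 0.02371 = 29.23 h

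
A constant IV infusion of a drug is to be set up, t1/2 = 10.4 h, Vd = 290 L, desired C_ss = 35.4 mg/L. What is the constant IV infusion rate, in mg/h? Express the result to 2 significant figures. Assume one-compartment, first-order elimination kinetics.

k = ln2 / t½ = 0.693147 / 10.4 = 0.06665 h⁻¹
CL = k × Vd = 0.06665 × 290 = 19.33 L/h
At steady state, infusion rate R₀ = Css × CL = 35.4 × 19.33 = 684.3 mg/h

680 mg/h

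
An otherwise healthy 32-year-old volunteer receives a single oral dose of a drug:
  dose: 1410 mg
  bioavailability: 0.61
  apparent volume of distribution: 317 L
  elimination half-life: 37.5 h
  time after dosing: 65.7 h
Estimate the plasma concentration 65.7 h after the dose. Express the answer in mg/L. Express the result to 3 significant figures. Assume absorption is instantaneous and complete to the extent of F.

0.806 mg/L

Amount reaching circulation = F × Dose = 0.61 × 1410 = 860.1 mg
C₀ = F·Dose / Vd = 860.1 / 317 = 2.713 mg/L
k = ln2 / t½ = 0.693147 / 37.5 = 0.01848 h⁻¹
C = C₀ · e^(−k·t) = 2.713 × e^(−0.01848 × 65.7)
  = 2.713 × 0.2970 = 0.8058 mg/L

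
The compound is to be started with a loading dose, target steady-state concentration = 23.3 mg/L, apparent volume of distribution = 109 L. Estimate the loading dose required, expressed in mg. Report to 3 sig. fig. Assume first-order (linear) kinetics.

2540 mg

LD = Css × Vd = 23.3 × 109 = 2540 mg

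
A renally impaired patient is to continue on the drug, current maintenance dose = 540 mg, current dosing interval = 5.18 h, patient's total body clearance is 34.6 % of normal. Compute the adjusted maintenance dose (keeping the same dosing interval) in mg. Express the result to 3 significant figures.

187 mg

To keep the same average steady-state level, dosing rate must scale with clearance.
CL ratio = 34.6 / 100 = 0.3460
New dose (same interval) = 540 × 0.3460 = 186.8 mg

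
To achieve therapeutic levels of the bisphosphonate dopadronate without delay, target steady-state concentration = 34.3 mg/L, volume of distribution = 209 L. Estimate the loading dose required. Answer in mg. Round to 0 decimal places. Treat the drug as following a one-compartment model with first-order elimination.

LD = Css × Vd = 34.3 × 209 = 7169 mg

7169 mg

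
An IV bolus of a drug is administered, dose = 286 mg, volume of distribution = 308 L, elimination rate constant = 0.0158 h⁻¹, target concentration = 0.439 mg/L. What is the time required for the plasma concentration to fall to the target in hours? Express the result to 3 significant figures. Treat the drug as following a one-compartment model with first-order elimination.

C₀ = Dose / Vd = 286.0 / 308 = 0.9286 mg/L
t = ln(C₀ / C) / k = ln(0.9286 / 0.439) / 0.01580
  = ln(2.115) / 0.01580 = 0.7491 / 0.01580 = 47.41 h

47.4 h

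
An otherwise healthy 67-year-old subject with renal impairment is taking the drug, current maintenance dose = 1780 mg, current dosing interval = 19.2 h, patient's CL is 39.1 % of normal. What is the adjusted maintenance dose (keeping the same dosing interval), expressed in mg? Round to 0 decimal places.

696 mg

To keep the same average steady-state level, dosing rate must scale with clearance.
CL ratio = 39.1 / 100 = 0.3910
New dose (same interval) = 1780 × 0.3910 = 696.0 mg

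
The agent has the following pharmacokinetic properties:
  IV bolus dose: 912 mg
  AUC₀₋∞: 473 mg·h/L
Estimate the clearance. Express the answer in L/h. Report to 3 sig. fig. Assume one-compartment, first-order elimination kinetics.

CL = Dose / AUC = 912 / 473 = 1.928 L/h

1.93 L/h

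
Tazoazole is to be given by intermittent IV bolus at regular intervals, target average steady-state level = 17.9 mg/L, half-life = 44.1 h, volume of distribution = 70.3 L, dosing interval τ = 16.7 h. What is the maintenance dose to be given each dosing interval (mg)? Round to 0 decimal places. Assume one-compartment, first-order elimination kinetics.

330 mg

k = ln2 / t½ = 0.693147 / 44.1 = 0.01572 h⁻¹
CL = k × Vd = 0.01572 × 70.3 = 1.105 L/h
At steady state, Dose/τ = Css × CL.
Dose = Css × CL × τ = 17.9 × 1.105 × 16.7 = 330.3 mg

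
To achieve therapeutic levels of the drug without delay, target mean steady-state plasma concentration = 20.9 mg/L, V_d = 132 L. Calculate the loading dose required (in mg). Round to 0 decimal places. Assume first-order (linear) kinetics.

LD = Css × Vd = 20.9 × 132 = 2759 mg

2759 mg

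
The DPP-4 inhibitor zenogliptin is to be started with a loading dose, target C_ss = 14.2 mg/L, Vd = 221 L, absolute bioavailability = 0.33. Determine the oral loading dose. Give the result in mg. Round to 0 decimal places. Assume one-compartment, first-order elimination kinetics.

LD = Css × Vd / F = 14.2 × 221 / 0.33 = 9510 mg

9510 mg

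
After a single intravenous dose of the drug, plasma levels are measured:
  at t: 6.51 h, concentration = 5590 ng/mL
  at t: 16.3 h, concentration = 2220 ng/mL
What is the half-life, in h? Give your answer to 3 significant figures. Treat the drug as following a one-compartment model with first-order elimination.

k = ln(C₁/C₂) / (t₂ − t₁) = ln(5590/2220) / (16.3 − 6.51)
  = 0.9235 / 9.790 = 0.09433 h⁻¹
t½ = ln2 / k = 0.693147 / 0.09433 = 7.348 h

7.35 h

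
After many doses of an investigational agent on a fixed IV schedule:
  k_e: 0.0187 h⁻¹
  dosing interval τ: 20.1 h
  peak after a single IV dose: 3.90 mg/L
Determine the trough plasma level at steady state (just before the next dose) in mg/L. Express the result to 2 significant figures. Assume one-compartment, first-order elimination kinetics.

e^(−kτ) = e^(−0.01870 × 20.1) = 0.6867
Accumulation ratio R = 1 / (1 − e^(−kτ)) = 1 / (1 − 0.6867) = 3.192
Steady-state trough = C₀ × R × e^(−kτ) = 3.90 × 3.192 × 0.6867 = 8.549 mg/L

8.5 mg/L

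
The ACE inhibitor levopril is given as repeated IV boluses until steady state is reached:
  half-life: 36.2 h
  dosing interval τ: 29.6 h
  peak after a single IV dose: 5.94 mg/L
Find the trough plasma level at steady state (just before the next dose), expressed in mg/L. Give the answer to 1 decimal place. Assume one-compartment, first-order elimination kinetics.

k = ln2 / t½ = 0.693147 / 36.2 = 0.01915 h⁻¹
e^(−kτ) = e^(−0.01915 × 29.6) = 0.5673
Accumulation ratio R = 1 / (1 − e^(−kτ)) = 1 / (1 − 0.5673) = 2.311
Steady-state trough = C₀ × R × e^(−kτ) = 5.94 × 2.311 × 0.5673 = 7.788 mg/L

7.8 mg/L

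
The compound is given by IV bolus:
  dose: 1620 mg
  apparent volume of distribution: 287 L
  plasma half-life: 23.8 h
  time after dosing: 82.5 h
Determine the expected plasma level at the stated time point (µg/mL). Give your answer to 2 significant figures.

C₀ = Dose / Vd = 1620 / 287 = 5.645 mg/L
k = ln2 / t½ = 0.693147 / 23.8 = 0.02912 h⁻¹
C = C₀ · e^(−k·t) = 5.645 × e^(−0.02912 × 82.5)
  = 5.645 × 0.09050 = 0.5109 mg/L
(0.5109 mg/L = 0.5109 µg/mL)

0.51 µg/mL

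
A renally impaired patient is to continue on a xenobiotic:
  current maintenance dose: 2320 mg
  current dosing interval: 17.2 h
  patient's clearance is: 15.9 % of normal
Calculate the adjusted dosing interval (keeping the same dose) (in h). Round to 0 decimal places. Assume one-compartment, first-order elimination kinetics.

108 h

To keep the same average steady-state level, dosing rate must scale with clearance.
CL ratio = 15.9 / 100 = 0.1590
New interval (same dose) = 17.2 / 0.1590 = 108.2 h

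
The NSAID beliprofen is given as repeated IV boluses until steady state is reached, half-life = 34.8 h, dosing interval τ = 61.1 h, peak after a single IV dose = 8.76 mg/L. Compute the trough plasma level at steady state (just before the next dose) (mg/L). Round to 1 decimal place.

3.7 mg/L

k = ln2 / t½ = 0.693147 / 34.8 = 0.01992 h⁻¹
e^(−kτ) = e^(−0.01992 × 61.1) = 0.2961
Accumulation ratio R = 1 / (1 − e^(−kτ)) = 1 / (1 − 0.2961) = 1.421
Steady-state trough = C₀ × R × e^(−kτ) = 8.76 × 1.421 × 0.2961 = 3.686 mg/L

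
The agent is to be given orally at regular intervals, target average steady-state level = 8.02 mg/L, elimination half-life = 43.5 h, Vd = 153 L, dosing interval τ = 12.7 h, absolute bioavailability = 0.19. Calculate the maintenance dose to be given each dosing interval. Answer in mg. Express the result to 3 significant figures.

k = ln2 / t½ = 0.693147 / 43.5 = 0.01593 h⁻¹
CL = k × Vd = 0.01593 × 153 = 2.437 L/h
At steady state, F × (Dose/τ) = Css × CL.
Dose = Css × CL × τ / F = 8.02 × 2.437 × 12.7 / 0.19 = 1306 mg

1310 mg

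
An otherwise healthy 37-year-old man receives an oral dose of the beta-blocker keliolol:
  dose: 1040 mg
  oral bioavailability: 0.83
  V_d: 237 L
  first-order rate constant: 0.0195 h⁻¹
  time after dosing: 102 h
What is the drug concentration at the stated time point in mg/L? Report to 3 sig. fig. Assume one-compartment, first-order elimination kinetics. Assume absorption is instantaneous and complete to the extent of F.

Amount reaching circulation = F × Dose = 0.83 × 1040 = 863.2 mg
C₀ = F·Dose / Vd = 863.2 / 237 = 3.642 mg/L
C = C₀ · e^(−k·t) = 3.642 × e^(−0.01950 × 102)
  = 3.642 × 0.1368 = 0.4982 mg/L

0.498 mg/L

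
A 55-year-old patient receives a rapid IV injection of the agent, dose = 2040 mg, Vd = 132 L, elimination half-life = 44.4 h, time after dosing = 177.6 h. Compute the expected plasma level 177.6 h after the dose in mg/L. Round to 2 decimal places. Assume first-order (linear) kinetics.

0.97 mg/L

C₀ = Dose / Vd = 2040 / 132 = 15.45 mg/L
k = ln2 / t½ = 0.693147 / 44.4 = 0.01561 h⁻¹
t / t½ = 177.6 / 44.4 = 4 half-lives
C = C₀ × (1/2)^4 = 15.45 × 0.06250 = 0.9656 mg/L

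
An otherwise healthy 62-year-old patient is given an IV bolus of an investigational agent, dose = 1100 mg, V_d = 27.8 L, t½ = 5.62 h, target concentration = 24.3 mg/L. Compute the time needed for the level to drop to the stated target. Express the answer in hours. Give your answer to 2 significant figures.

4.0 h

C₀ = Dose / Vd = 1100 / 27.8 = 39.57 mg/L
k = ln2 / t½ = 0.693147 / 5.62 = 0.1233 h⁻¹
t = ln(C₀ / C) / k = ln(39.57 / 24.3) / 0.1233
  = ln(1.628) / 0.1233 = 0.4874 / 0.1233 = 3.953 h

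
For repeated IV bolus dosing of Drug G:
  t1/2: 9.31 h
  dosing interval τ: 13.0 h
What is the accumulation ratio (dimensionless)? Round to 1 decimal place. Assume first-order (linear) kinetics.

1.6

k = ln2 / t½ = 0.693147 / 9.31 = 0.07445 h⁻¹
e^(−kτ) = e^(−0.07445 × 13.0) = 0.3799
Accumulation ratio R = 1 / (1 − e^(−kτ)) = 1 / (1 − 0.3799) = 1.613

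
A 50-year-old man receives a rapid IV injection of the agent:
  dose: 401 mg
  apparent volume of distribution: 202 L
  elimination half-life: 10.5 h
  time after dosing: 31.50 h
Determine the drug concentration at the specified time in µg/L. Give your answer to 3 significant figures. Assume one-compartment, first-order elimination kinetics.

248 µg/L

C₀ = Dose / Vd = 401.0 / 202 = 1.985 mg/L
k = ln2 / t½ = 0.693147 / 10.5 = 0.06601 h⁻¹
t / t½ = 31.50 / 10.5 = 3 half-lives
C = C₀ × (1/2)^3 = 1.985 × 0.1250 = 0.2481 mg/L
Convert: 0.2481 mg/L × 1000 = 248.1 µg/L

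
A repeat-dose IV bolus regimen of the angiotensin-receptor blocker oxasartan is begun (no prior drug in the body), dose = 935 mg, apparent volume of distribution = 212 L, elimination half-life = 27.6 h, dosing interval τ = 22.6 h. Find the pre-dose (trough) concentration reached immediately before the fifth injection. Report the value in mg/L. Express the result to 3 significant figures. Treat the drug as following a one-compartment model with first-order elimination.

5.18 mg/L

C₀ per dose = Dose / Vd = 935 / 212 = 4.410 mg/L
k = ln2 / t½ = 0.693147 / 27.6 = 0.02511 h⁻¹
Fraction remaining after one interval: r = e^(−kτ) = e^(−0.02511 × 22.6) = 0.5669
Before dose 5, 4 doses have been given (aged 1τ, 2τ, 3τ, 4τ).
C_trough = C₀ × (r + r² + … + r^4) = C₀ × r(1−r^4)/(1−r)
        = 4.410 × 0.5669 × (1 − 0.1033) / (1 − 0.5669) = 5.176 mg/L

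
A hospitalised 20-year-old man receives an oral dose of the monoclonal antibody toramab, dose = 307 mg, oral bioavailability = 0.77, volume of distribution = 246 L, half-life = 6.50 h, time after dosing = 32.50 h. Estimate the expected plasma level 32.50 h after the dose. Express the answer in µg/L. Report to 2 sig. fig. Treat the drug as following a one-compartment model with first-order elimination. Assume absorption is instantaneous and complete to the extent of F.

30 µg/L

Amount reaching circulation = F × Dose = 0.77 × 307.0 = 236.4 mg
C₀ = F·Dose / Vd = 236.4 / 246 = 0.9610 mg/L
k = ln2 / t½ = 0.693147 / 6.50 = 0.1066 h⁻¹
t / t½ = 32.50 / 6.50 = 5 half-lives
C = C₀ × (1/2)^5 = 0.9610 × 0.03125 = 0.03003 mg/L
Convert: 0.03003 mg/L × 1000 = 30.03 µg/L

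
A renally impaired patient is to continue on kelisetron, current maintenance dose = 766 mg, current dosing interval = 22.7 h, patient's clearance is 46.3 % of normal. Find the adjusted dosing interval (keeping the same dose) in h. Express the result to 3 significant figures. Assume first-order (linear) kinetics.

49.0 h

To keep the same average steady-state level, dosing rate must scale with clearance.
CL ratio = 46.3 / 100 = 0.4630
New interval (same dose) = 22.7 / 0.4630 = 49.03 h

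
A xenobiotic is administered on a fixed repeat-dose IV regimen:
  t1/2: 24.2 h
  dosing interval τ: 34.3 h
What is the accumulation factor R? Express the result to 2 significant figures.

1.6

k = ln2 / t½ = 0.693147 / 24.2 = 0.02864 h⁻¹
e^(−kτ) = e^(−0.02864 × 34.3) = 0.3744
Accumulation ratio R = 1 / (1 − e^(−kτ)) = 1 / (1 − 0.3744) = 1.598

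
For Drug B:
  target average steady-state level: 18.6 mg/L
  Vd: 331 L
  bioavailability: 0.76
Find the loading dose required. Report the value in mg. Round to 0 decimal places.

8101 mg

LD = Css × Vd / F = 18.6 × 331 / 0.76 = 8101 mg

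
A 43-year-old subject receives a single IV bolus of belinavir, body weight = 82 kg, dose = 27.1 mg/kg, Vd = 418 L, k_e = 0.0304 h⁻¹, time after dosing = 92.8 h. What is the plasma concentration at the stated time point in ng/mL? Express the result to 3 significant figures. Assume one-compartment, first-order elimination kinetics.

317 ng/mL

Total dose = 27.1 × 82 = 2222 mg
C₀ = Dose / Vd = 2222 / 418 = 5.316 mg/L
C = C₀ · e^(−k·t) = 5.316 × e^(−0.03040 × 92.8)
  = 5.316 × 0.05954 = 0.3165 mg/L
Convert: 0.3165 mg/L × 1000 = 316.5 ng/mL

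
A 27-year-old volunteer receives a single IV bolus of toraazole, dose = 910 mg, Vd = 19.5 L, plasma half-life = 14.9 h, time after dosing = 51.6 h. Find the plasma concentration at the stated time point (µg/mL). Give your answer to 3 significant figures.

C₀ = Dose / Vd = 910.0 / 19.5 = 46.67 mg/L
k = ln2 / t½ = 0.693147 / 14.9 = 0.04652 h⁻¹
C = C₀ · e^(−k·t) = 46.67 × e^(−0.04652 × 51.6)
  = 46.67 × 0.09068 = 4.232 mg/L
(4.232 mg/L = 4.232 µg/mL)

4.23 µg/mL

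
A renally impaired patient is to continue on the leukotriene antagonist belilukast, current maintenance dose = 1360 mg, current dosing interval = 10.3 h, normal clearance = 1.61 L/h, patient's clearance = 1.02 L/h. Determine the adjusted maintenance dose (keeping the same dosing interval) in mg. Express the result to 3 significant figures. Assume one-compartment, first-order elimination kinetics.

862 mg

To keep the same average steady-state level, dosing rate must scale with clearance.
CL ratio = 1.02 / 1.61 = 0.6335
New dose (same interval) = 1360 × 0.6335 = 861.6 mg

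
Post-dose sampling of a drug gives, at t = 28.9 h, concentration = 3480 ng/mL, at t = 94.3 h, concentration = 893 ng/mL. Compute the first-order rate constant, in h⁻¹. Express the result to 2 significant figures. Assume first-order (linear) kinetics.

0.021 h⁻¹

k = ln(C₁/C₂) / (t₂ − t₁) = ln(3480/893) / (94.3 − 28.9)
  = 1.360 / 65.40 = 0.02080 h⁻¹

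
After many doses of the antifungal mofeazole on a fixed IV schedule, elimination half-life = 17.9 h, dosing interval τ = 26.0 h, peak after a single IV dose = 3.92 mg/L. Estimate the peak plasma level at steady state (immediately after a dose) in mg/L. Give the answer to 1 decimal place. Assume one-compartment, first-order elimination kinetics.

k = ln2 / t½ = 0.693147 / 17.9 = 0.03872 h⁻¹
e^(−kτ) = e^(−0.03872 × 26.0) = 0.3654
Accumulation ratio R = 1 / (1 − e^(−kτ)) = 1 / (1 − 0.3654) = 1.576
Steady-state peak = C₀ × R = 3.92 × 1.576 = 6.178 mg/L

6.2 mg/L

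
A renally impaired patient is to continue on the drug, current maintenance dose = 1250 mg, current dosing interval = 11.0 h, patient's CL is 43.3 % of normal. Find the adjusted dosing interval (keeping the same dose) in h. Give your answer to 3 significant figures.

To keep the same average steady-state level, dosing rate must scale with clearance.
CL ratio = 43.3 / 100 = 0.4330
New interval (same dose) = 11.0 / 0.4330 = 25.40 h

25.4 h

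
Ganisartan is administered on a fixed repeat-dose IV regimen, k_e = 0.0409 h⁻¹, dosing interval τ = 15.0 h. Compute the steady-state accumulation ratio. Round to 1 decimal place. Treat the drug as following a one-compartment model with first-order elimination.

2.2

e^(−kτ) = e^(−0.04090 × 15.0) = 0.5415
Accumulation ratio R = 1 / (1 − e^(−kτ)) = 1 / (1 − 0.5415) = 2.181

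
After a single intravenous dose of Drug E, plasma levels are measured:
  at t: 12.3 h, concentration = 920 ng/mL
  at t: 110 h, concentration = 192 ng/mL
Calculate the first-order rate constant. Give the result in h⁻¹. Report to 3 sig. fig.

k = ln(C₁/C₂) / (t₂ − t₁) = ln(920/192) / (110 − 12.3)
  = 1.567 / 97.70 = 0.01604 h⁻¹

0.0160 h⁻¹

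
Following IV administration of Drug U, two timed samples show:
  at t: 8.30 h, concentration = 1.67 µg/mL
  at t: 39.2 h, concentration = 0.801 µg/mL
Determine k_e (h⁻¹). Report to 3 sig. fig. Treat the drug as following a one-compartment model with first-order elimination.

0.0238 h⁻¹

k = ln(C₁/C₂) / (t₂ − t₁) = ln(1.67/0.801) / (39.2 − 8.30)
  = 0.7347 / 30.90 = 0.02378 h⁻¹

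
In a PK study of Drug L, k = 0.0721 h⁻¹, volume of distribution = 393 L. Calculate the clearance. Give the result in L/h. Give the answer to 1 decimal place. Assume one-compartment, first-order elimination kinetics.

28.3 L/h

CL = k × Vd = 0.0721 × 393 = 28.34 L/h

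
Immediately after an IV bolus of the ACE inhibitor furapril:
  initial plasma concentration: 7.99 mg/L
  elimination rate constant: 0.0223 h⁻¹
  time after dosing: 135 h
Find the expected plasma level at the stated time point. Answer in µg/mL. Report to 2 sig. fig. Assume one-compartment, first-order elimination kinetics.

C = C₀ · e^(−k·t) = 7.990 × e^(−0.02230 × 135)
  = 7.990 × 0.04927 = 0.3937 mg/L
(0.3937 mg/L = 0.3937 µg/mL)

0.39 µg/mL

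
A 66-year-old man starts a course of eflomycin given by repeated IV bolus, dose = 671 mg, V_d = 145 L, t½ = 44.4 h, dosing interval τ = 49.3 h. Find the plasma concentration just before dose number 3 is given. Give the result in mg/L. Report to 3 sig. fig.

C₀ per dose = Dose / Vd = 671 / 145 = 4.628 mg/L
k = ln2 / t½ = 0.693147 / 44.4 = 0.01561 h⁻¹
Fraction remaining after one interval: r = e^(−kτ) = e^(−0.01561 × 49.3) = 0.4632
Before dose 3, 2 doses have been given (aged 1τ, 2τ).
C_trough = C₀ × (r + r²) = 4.628 × (0.4632 + 0.2146) = 3.137 mg/L

3.14 mg/L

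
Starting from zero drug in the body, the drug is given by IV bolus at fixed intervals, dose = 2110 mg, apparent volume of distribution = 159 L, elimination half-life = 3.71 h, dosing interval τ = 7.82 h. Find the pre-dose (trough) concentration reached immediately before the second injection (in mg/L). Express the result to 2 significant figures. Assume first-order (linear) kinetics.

3.1 mg/L

C₀ per dose = Dose / Vd = 2110 / 159 = 13.27 mg/L
k = ln2 / t½ = 0.693147 / 3.71 = 0.1868 h⁻¹
Fraction remaining after one interval: r = e^(−kτ) = e^(−0.1868 × 7.82) = 0.2321
Before dose 2, 1 dose has been given (aged 1τ).
C_trough = C₀ × r = 13.27 × 0.2321 = 3.080 mg/L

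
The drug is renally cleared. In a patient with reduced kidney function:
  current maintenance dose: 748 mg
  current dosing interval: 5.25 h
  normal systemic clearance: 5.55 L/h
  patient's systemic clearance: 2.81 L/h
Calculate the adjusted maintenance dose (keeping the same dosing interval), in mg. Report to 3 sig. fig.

379 mg

To keep the same average steady-state level, dosing rate must scale with clearance.
CL ratio = 2.81 / 5.55 = 0.5063
New dose (same interval) = 748 × 0.5063 = 378.7 mg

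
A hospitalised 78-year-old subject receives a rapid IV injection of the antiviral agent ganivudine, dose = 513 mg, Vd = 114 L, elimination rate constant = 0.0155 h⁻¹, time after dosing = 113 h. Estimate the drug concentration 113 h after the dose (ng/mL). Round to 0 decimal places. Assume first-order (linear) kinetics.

C₀ = Dose / Vd = 513.0 / 114 = 4.500 mg/L
C = C₀ · e^(−k·t) = 4.500 × e^(−0.01550 × 113)
  = 4.500 × 0.1735 = 0.7808 mg/L
Convert: 0.7808 mg/L × 1000 = 780.8 ng/mL

781 ng/mL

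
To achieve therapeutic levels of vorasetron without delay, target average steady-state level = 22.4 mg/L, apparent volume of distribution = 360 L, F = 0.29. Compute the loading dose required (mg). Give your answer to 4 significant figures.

LD = Css × Vd / F = 22.4 × 360 / 0.29 = 27810 mg

27810 mg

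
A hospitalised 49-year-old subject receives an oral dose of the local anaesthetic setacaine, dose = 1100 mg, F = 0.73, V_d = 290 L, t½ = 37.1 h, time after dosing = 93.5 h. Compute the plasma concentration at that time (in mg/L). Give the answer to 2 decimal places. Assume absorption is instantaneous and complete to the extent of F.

0.48 mg/L

Amount reaching circulation = F × Dose = 0.73 × 1100 = 803.0 mg
C₀ = F·Dose / Vd = 803.0 / 290 = 2.769 mg/L
k = ln2 / t½ = 0.693147 / 37.1 = 0.01868 h⁻¹
C = C₀ · e^(−k·t) = 2.769 × e^(−0.01868 × 93.5)
  = 2.769 × 0.1744 = 0.4829 mg/L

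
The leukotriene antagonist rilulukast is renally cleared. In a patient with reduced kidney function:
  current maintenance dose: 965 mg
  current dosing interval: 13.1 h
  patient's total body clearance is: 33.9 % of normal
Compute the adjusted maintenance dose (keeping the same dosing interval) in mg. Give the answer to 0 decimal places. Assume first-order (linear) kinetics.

327 mg

To keep the same average steady-state level, dosing rate must scale with clearance.
CL ratio = 33.9 / 100 = 0.3390
New dose (same interval) = 965 × 0.3390 = 327.1 mg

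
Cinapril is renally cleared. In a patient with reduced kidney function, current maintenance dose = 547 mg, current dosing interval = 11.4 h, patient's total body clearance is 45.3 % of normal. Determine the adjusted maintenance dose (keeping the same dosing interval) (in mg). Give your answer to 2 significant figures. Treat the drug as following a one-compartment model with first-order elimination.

250 mg

To keep the same average steady-state level, dosing rate must scale with clearance.
CL ratio = 45.3 / 100 = 0.4530
New dose (same interval) = 547 × 0.4530 = 247.8 mg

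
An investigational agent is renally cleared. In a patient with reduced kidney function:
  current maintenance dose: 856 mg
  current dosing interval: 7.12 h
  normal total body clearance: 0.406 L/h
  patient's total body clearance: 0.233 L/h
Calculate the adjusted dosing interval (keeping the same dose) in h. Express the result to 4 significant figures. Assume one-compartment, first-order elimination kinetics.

To keep the same average steady-state level, dosing rate must scale with clearance.
CL ratio = 0.233 / 0.406 = 0.5739
New interval (same dose) = 7.12 / 0.5739 = 12.41 h

12.41 h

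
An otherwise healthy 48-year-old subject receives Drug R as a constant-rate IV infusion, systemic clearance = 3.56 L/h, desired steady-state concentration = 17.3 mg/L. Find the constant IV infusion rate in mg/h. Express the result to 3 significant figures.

At steady state, infusion rate R₀ = Css × CL = 17.3 × 3.560 = 61.59 mg/h

61.6 mg/h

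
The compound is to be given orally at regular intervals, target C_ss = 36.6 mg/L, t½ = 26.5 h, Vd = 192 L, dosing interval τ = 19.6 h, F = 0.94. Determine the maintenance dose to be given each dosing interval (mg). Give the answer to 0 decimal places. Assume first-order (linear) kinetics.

k = ln2 / t½ = 0.693147 / 26.5 = 0.02616 h⁻¹
CL = k × Vd = 0.02616 × 192 = 5.023 L/h
At steady state, F × (Dose/τ) = Css × CL.
Dose = Css × CL × τ / F = 36.6 × 5.023 × 19.6 / 0.94 = 3833 mg

3833 mg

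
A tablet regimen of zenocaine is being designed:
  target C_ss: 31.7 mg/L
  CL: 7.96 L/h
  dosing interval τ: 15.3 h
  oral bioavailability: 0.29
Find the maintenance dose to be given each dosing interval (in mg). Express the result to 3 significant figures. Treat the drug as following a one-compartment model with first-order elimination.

At steady state, F × (Dose/τ) = Css × CL.
Dose = Css × CL × τ / F = 31.7 × 7.960 × 15.3 / 0.29 = 13310 mg

13300 mg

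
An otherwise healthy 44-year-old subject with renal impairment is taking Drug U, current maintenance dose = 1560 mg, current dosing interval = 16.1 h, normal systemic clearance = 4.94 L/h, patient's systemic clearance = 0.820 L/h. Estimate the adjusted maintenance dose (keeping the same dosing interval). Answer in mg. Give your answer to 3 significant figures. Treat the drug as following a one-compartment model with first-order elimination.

259 mg

To keep the same average steady-state level, dosing rate must scale with clearance.
CL ratio = 0.820 / 4.94 = 0.1660
New dose (same interval) = 1560 × 0.1660 = 259.0 mg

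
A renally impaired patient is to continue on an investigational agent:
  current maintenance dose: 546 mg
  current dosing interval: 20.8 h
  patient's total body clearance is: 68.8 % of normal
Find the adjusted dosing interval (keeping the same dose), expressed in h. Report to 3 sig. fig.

30.2 h

To keep the same average steady-state level, dosing rate must scale with clearance.
CL ratio = 68.8 / 100 = 0.6880
New interval (same dose) = 20.8 / 0.6880 = 30.23 h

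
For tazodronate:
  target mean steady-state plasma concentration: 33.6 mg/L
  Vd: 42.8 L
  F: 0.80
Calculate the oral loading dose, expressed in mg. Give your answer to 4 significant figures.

LD = Css × Vd / F = 33.6 × 42.8 / 0.80 = 1798 mg

1798 mg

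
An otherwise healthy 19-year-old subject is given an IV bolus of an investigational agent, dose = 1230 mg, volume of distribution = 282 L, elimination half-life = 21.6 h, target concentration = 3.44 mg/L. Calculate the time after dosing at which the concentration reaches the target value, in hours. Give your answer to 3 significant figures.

7.40 h

C₀ = Dose / Vd = 1230 / 282 = 4.362 mg/L
k = ln2 / t½ = 0.693147 / 21.6 = 0.03209 h⁻¹
t = ln(C₀ / C) / k = ln(4.362 / 3.44) / 0.03209
  = ln(1.268) / 0.03209 = 0.2374 / 0.03209 = 7.398 h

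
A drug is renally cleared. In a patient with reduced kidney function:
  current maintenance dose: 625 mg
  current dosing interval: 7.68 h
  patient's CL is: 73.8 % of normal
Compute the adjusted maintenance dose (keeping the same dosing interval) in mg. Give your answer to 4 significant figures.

To keep the same average steady-state level, dosing rate must scale with clearance.
CL ratio = 73.8 / 100 = 0.7380
New dose (same interval) = 625 × 0.7380 = 461.3 mg

461.3 mg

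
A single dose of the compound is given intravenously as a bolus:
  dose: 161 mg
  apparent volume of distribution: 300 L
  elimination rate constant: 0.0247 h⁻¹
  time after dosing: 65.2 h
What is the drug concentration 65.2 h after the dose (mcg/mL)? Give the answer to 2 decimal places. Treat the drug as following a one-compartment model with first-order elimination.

C₀ = Dose / Vd = 161.0 / 300 = 0.5367 mg/L
C = C₀ · e^(−k·t) = 0.5367 × e^(−0.02470 × 65.2)
  = 0.5367 × 0.1998 = 0.1072 mg/L
(0.1072 mg/L = 0.1072 mcg/mL)

0.11 mcg/mL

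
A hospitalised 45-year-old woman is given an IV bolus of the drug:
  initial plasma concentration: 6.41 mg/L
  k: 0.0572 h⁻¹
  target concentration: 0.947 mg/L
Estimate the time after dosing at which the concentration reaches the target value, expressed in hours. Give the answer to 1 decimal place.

t = ln(C₀ / C) / k = ln(6.410 / 0.947) / 0.05720
  = ln(6.769) / 0.05720 = 1.912 / 0.05720 = 33.43 h

33.4 h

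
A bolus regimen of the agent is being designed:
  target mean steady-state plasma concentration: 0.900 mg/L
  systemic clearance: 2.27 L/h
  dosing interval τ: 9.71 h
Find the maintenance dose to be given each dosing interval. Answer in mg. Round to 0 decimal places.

20 mg

At steady state, Dose/τ = Css × CL.
Dose = Css × CL × τ = 0.900 × 2.270 × 9.71 = 19.84 mg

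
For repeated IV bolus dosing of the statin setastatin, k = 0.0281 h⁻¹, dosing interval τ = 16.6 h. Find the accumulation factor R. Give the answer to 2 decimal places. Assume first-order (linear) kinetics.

2.68

e^(−kτ) = e^(−0.02810 × 16.6) = 0.6272
Accumulation ratio R = 1 / (1 − e^(−kτ)) = 1 / (1 − 0.6272) = 2.682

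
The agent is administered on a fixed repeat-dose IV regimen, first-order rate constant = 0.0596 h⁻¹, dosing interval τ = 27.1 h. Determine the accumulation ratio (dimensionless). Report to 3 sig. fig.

1.25

e^(−kτ) = e^(−0.05960 × 27.1) = 0.1989
Accumulation ratio R = 1 / (1 − e^(−kτ)) = 1 / (1 − 0.1989) = 1.248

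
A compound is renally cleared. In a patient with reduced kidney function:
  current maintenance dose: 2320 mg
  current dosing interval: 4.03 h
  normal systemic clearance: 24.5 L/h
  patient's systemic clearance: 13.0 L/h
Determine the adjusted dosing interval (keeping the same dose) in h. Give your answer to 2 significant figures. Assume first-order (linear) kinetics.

To keep the same average steady-state level, dosing rate must scale with clearance.
CL ratio = 13.0 / 24.5 = 0.5306
New interval (same dose) = 4.03 / 0.5306 = 7.595 h

7.6 h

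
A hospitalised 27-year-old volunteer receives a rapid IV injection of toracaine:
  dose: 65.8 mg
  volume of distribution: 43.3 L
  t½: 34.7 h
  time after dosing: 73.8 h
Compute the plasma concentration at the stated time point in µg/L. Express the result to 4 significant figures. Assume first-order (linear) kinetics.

347.9 µg/L

C₀ = Dose / Vd = 65.80 / 43.3 = 1.520 mg/L
k = ln2 / t½ = 0.693147 / 34.7 = 0.01998 h⁻¹
C = C₀ · e^(−k·t) = 1.520 × e^(−0.01998 × 73.8)
  = 1.520 × 0.2289 = 0.3479 mg/L
Convert: 0.3479 mg/L × 1000 = 347.9 µg/L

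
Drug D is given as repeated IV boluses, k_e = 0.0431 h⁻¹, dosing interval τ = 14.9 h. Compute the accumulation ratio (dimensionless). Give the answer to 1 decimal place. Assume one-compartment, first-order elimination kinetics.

e^(−kτ) = e^(−0.04310 × 14.9) = 0.5261
Accumulation ratio R = 1 / (1 − e^(−kτ)) = 1 / (1 − 0.5261) = 2.110

2.1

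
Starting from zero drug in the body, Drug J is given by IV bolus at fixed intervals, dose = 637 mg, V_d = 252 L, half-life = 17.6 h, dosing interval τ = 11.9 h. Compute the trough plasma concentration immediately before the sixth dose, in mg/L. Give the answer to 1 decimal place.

C₀ per dose = Dose / Vd = 637 / 252 = 2.528 mg/L
k = ln2 / t½ = 0.693147 / 17.6 = 0.03938 h⁻¹
Fraction remaining after one interval: r = e^(−kτ) = e^(−0.03938 × 11.9) = 0.6259
Before dose 6, 5 doses have been given (aged 1τ, 2τ, 3τ, 4τ, 5τ).
C_trough = C₀ × (r + r² + … + r^5) = C₀ × r(1−r^5)/(1−r)
        = 2.528 × 0.6259 × (1 − 0.09606) / (1 − 0.6259) = 3.823 mg/L

3.8 mg/L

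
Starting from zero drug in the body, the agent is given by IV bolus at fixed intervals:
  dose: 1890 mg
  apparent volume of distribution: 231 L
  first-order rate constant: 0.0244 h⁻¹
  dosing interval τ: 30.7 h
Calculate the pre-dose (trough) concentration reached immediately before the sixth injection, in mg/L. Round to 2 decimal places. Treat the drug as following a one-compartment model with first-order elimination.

7.16 mg/L

C₀ per dose = Dose / Vd = 1890 / 231 = 8.182 mg/L
Fraction remaining after one interval: r = e^(−kτ) = e^(−0.02440 × 30.7) = 0.4728
Before dose 6, 5 doses have been given (aged 1τ, 2τ, 3τ, 4τ, 5τ).
C_trough = C₀ × (r + r² + … + r^5) = C₀ × r(1−r^5)/(1−r)
        = 8.182 × 0.4728 × (1 − 0.02363) / (1 − 0.4728) = 7.164 mg/L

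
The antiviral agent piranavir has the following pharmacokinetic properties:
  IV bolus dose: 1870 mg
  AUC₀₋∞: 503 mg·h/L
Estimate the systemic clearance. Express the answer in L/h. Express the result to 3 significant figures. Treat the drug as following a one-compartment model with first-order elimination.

CL = Dose / AUC = 1870 / 503 = 3.718 L/h

3.72 L/h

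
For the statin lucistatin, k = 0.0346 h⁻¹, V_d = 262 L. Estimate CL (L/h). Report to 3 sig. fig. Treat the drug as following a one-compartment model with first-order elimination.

9.07 L/h

CL = k × Vd = 0.0346 × 262 = 9.065 L/h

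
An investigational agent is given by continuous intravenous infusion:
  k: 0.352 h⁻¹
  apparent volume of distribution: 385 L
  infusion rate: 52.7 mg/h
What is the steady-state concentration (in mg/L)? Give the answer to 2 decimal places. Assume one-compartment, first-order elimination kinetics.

CL = k × Vd = 0.3520 × 385 = 135.5 L/h
At steady state Css = R₀ / CL = 52.7 / 135.5 = 0.3889 mg/L

0.39 mg/L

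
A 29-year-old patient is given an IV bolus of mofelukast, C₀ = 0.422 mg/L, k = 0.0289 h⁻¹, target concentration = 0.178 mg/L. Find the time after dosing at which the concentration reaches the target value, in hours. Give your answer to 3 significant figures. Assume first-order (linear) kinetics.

t = ln(C₀ / C) / k = ln(0.4220 / 0.178) / 0.02890
  = ln(2.371) / 0.02890 = 0.8633 / 0.02890 = 29.87 h

29.9 h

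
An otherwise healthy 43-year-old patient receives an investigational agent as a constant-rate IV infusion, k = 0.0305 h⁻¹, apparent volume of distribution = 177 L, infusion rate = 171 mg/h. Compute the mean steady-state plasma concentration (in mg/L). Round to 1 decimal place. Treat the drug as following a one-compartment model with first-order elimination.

31.7 mg/L

CL = k × Vd = 0.03050 × 177 = 5.399 L/h
At steady state Css = R₀ / CL = 171 / 5.399 = 31.67 mg/L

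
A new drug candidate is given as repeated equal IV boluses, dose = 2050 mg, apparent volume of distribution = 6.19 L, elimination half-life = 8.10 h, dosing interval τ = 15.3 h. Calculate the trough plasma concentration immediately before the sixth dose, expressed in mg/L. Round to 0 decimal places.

122 mg/L

C₀ per dose = Dose / Vd = 2050 / 6.19 = 331.2 mg/L
k = ln2 / t½ = 0.693147 / 8.10 = 0.08557 h⁻¹
Fraction remaining after one interval: r = e^(−kτ) = e^(−0.08557 × 15.3) = 0.2700
Before dose 6, 5 doses have been given (aged 1τ, 2τ, 3τ, 4τ, 5τ).
C_trough = C₀ × (r + r² + … + r^5) = C₀ × r(1−r^5)/(1−r)
        = 331.2 × 0.2700 × (1 − 0.001435) / (1 − 0.2700) = 122.3 mg/L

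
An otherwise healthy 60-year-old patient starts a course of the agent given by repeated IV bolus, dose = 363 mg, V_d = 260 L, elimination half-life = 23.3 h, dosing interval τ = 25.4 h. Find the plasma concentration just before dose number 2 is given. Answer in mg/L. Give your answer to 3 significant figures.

0.656 mg/L

C₀ per dose = Dose / Vd = 363 / 260 = 1.396 mg/L
k = ln2 / t½ = 0.693147 / 23.3 = 0.02975 h⁻¹
Fraction remaining after one interval: r = e^(−kτ) = e^(−0.02975 × 25.4) = 0.4697
Before dose 2, 1 dose has been given (aged 1τ).
C_trough = C₀ × r = 1.396 × 0.4697 = 0.6557 mg/L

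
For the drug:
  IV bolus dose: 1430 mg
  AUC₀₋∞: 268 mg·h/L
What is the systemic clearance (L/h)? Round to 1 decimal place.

CL = Dose / AUC = 1430 / 268 = 5.336 L/h

5.3 L/h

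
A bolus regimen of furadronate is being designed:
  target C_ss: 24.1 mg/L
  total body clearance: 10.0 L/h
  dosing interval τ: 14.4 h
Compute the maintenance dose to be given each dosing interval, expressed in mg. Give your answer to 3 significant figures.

At steady state, Dose/τ = Css × CL.
Dose = Css × CL × τ = 24.1 × 10.00 × 14.4 = 3470 mg

3470 mg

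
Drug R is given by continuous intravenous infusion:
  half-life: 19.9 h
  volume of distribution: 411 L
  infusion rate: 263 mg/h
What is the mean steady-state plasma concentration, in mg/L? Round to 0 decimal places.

18 mg/L

k = ln2 / t½ = 0.693147 / 19.9 = 0.03483 h⁻¹
CL = k × Vd = 0.03483 × 411 = 14.32 L/h
At steady state Css = R₀ / CL = 263 / 14.32 = 18.37 mg/L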